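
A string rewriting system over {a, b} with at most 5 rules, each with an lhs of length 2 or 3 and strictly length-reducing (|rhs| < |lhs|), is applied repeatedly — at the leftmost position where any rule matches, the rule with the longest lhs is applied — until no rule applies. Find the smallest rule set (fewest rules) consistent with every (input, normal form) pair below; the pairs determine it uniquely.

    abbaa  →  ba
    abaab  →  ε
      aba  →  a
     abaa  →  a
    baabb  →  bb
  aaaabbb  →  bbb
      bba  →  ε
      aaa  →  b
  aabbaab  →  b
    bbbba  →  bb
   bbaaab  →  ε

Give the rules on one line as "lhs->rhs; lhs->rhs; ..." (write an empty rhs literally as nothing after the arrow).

  | abbaa => baa => ba
  | abaab => aab => ab => ε
  | aba => a
  | abaa => aa => a

aa->a; aaa->b; ab->; bba->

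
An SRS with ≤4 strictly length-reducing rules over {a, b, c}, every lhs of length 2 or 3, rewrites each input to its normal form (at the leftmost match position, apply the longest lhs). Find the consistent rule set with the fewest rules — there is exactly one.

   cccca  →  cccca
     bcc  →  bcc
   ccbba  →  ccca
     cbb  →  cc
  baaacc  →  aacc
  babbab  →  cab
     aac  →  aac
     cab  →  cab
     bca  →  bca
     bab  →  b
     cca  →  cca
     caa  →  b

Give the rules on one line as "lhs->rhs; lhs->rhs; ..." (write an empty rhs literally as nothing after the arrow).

  | cccca
  | bcc
  | ccbba => ccca
  | cbb => cc

ba->; bb->c; caa->b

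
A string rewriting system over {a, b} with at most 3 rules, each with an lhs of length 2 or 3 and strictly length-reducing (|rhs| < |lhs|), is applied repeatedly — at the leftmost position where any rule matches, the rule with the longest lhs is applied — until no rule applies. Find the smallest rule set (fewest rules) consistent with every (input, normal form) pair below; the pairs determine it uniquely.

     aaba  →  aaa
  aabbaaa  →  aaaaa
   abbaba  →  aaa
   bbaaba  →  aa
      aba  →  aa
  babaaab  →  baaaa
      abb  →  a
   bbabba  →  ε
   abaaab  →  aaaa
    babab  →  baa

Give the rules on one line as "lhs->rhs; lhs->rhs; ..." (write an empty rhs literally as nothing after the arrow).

  | aaba => aaa
  | aabbaaa => aabaaa => aaaaa
  | abbaba => ababa => aaba => aaa
  | bbaaba => aba => aa

ab->a; bba->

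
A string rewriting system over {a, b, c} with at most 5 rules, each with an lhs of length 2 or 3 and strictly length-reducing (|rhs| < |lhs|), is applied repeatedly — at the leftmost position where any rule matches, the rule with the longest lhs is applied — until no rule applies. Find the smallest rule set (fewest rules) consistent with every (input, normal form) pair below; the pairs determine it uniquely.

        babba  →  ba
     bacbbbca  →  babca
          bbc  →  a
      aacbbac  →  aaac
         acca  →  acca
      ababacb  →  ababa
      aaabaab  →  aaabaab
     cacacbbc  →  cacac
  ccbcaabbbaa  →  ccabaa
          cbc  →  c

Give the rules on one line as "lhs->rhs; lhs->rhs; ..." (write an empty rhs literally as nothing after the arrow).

abb->; bbc->a; cb->; cbb->

  | babba => ba
  | bacbbbca => babca
  | bbc => a
  | aacbbac => aaac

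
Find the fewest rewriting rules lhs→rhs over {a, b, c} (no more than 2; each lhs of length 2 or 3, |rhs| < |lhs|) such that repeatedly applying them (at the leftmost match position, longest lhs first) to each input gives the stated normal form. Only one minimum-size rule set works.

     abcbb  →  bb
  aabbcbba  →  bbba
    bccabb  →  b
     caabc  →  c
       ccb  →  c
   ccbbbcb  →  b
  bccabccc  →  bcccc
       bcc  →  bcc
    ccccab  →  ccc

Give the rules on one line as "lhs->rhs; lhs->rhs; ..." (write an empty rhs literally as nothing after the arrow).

  | abcbb => bcbb => bb
  | aabbcbba => abbcbba => bbcbba => bbba
  | bccabb => bccbb => bcb => b
  | caabc => cabc => cbc => c

ab->b; cb->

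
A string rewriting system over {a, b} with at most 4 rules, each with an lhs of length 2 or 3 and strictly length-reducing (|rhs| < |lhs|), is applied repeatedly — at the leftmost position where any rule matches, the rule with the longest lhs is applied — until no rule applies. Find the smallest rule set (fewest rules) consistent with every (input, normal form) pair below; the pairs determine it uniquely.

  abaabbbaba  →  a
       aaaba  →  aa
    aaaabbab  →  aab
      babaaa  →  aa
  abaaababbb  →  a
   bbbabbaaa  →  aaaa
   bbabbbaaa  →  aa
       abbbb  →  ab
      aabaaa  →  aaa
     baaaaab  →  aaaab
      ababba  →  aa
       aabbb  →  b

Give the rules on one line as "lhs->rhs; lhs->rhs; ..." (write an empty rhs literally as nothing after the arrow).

  | abaabbbaba => abbbaba => bbaba => aaba => a
  | aaaba => aa
  | aaaabbab => aaabab => aab
  | babaaa => baaa => aa

aba->; abb->b; ba->; bb->a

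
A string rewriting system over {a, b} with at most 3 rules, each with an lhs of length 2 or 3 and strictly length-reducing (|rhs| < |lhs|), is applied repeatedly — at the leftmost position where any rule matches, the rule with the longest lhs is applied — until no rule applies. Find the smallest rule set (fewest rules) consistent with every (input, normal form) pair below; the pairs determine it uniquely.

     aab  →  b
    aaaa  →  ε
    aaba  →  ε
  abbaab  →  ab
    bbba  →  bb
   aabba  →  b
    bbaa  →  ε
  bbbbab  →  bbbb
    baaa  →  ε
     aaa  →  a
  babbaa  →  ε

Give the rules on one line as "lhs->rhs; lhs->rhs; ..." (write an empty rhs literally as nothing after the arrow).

aa->; ba->

  | aab => b
  | aaaa => aa => ε
  | aaba => ba => ε
  | abbaab => abab => ab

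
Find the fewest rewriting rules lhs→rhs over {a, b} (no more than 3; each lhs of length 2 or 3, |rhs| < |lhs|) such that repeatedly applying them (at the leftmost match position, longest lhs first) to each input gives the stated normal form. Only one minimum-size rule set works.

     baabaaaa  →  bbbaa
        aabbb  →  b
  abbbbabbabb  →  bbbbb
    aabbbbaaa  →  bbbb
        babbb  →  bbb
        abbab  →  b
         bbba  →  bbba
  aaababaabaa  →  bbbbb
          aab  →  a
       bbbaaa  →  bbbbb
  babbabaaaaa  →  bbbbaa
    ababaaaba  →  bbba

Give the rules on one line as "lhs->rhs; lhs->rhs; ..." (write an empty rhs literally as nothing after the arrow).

  | baabaaaa => baaaaa => bbbaa
  | aabbb => abb => b
  | abbbbabbabb => bbbabbabb => bbbbabb => bbbbb
  | aabbbbaaa => abbbaaa => bbaaa => bbbb

aaa->bb; ab->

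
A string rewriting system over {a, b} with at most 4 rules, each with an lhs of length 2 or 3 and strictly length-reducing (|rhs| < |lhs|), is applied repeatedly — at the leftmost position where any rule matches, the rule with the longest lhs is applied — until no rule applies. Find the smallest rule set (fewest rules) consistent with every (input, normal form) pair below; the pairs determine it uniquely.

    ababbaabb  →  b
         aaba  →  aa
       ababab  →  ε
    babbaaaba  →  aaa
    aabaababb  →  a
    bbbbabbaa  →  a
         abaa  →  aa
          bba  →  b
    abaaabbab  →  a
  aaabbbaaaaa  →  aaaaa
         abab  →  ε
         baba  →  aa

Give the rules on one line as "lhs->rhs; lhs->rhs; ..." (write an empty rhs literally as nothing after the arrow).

ab->; ba->; bab->a

  | ababbaabb => abbaabb => baabb => abb => b
  | aaba => aa
  | ababab => abab => ab => ε
  | babbaaaba => abaaaba => aaaba => aaa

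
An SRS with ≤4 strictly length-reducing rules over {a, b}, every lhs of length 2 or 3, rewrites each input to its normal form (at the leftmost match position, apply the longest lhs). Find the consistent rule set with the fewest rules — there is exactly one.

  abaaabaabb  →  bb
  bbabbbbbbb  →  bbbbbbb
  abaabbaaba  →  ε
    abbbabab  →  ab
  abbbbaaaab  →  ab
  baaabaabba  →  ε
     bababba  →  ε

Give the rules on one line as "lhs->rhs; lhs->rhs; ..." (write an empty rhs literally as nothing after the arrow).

  | abaaabaabb => aaaabaabb => aabaabb => baabb => aabb => bb
  | bbabbbbbbb => bbbbbbb
  | abaabbaaba => aaabbaaba => abbaaba => abaaba => aaaba => aba => aa => ε
  | abbbabab => abbab => ab

aa->; ba->a; bab->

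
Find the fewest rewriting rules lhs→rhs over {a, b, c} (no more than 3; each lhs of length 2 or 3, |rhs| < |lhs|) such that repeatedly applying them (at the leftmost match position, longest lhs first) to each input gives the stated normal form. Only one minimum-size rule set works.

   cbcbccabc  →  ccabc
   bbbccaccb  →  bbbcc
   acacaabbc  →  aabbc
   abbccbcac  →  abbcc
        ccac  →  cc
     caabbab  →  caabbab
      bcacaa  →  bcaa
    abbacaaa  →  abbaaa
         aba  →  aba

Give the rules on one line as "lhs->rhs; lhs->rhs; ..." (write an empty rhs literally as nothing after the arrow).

  | cbcbccabc => cbccabc => ccabc
  | bbbccaccb => bbbcccb => bbbcc
  | acacaabbc => acaabbc => aabbc
  | abbccbcac => abbccac => abbcc

ac->; cb->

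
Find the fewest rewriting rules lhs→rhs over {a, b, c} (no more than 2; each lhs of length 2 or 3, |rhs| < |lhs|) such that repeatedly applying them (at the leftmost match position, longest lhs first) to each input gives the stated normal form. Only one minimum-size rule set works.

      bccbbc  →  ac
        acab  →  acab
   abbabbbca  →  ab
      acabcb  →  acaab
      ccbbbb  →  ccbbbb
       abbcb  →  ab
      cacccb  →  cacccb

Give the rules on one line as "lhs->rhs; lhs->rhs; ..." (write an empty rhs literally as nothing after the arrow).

ba->; bc->a

  | bccbbc => acbbc => acba => ac
  | acab
  | abbabbbca => abbbbca => abbbaa => abba => ab
  | acabcb => acaab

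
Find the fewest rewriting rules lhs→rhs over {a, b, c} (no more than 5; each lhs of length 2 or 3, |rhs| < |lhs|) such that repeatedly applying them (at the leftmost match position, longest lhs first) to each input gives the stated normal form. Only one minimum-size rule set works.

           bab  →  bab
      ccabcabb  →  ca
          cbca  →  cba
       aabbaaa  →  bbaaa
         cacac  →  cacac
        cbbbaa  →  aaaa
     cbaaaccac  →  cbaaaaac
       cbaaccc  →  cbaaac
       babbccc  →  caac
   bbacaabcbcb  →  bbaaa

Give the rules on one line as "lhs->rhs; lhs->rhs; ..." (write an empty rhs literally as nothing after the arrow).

abb->bb; bbb->ca; bc->b; cc->a

  | bab
  | ccabcabb => aabcabb => aababb => aabbb => abbb => bbb => ca
  | cbca => cba
  | aabbaaa => abbaaa => bbaaa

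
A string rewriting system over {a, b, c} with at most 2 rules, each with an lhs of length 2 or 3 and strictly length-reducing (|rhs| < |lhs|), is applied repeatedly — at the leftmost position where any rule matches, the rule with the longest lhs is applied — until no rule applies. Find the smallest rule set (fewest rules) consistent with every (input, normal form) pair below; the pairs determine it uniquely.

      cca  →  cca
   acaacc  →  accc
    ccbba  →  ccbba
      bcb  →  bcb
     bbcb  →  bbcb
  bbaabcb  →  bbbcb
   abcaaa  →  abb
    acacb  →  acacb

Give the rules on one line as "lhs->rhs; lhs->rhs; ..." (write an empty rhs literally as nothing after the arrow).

aa->; bca->bb

  | cca
  | acaacc => accc
  | ccbba
  | bcb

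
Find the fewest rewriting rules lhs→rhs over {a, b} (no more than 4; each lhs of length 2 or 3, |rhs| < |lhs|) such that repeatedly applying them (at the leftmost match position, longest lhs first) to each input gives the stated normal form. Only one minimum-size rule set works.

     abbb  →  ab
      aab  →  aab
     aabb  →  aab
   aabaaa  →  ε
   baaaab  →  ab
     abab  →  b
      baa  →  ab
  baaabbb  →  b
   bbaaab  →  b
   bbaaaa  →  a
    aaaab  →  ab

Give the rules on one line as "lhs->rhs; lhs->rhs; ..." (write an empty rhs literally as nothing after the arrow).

aaa->; aba->; baa->ab; bb->b

  | abbb => abb => ab
  | aab
  | aabb => aab
  | aabaaa => aaa => ε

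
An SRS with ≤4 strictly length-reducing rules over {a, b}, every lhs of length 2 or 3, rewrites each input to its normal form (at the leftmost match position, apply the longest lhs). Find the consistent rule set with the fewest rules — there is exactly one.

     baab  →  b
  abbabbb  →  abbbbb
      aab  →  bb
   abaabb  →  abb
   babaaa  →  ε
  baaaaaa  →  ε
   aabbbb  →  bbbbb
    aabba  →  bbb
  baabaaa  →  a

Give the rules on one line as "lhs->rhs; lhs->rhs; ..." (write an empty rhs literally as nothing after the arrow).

  | baab => b
  | abbabbb => abbbbb
  | aab => bb
  | abaabb => abb

aa->b; baa->; bba->bb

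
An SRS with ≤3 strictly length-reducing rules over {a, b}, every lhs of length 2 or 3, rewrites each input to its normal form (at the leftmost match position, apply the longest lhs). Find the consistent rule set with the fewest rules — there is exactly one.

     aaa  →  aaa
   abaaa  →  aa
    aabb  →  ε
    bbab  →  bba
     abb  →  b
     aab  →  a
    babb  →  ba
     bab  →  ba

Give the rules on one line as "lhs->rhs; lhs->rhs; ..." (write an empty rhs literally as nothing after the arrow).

ab->; aba->; bab->ba

  | aaa
  | abaaa => aa
  | aabb => ab => ε
  | bbab => bba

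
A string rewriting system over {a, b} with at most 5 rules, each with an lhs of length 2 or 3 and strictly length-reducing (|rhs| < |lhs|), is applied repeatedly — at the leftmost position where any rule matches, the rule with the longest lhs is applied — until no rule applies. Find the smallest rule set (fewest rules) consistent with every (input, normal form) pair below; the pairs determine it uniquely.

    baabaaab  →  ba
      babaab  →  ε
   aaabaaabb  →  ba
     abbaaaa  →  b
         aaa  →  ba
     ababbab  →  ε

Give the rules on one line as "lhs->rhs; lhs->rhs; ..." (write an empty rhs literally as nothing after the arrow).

aa->b; baa->a; bab->ba; bb->

  | baabaaab => abaaab => aaab => bab => ba
  | babaab => baaab => aab => bb => ε
  | aaabaaabb => babaaabb => baaaabb => aaabb => babb => bab => ba
  | abbaaaa => aaaaa => baaa => aa => b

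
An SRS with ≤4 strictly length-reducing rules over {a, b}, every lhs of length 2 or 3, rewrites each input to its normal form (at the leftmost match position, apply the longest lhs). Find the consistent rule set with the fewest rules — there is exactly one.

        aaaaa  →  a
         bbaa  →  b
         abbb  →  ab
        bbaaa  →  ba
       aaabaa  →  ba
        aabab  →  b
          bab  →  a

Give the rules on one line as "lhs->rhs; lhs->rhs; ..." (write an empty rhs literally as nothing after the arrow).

aa->b; aab->ab; bab->a; bb->

  | aaaaa => baaa => bba => a
  | bbaa => aa => b
  | abbb => ab
  | bbaaa => aaa => ba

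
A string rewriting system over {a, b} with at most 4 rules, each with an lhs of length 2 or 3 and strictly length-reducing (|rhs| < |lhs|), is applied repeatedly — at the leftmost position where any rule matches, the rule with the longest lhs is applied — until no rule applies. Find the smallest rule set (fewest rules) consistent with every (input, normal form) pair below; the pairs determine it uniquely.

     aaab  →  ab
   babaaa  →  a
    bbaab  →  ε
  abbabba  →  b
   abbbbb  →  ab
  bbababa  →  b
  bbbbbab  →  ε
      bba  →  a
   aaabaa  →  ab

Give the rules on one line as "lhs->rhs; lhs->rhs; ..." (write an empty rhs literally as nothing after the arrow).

  | aaab => ab
  | babaaa => bbaaa => aaa => a
  | bbaab => aab => bb => ε
  | abbabba => aabba => bbba => ba => b

aa->b; aaa->a; ba->b; bb->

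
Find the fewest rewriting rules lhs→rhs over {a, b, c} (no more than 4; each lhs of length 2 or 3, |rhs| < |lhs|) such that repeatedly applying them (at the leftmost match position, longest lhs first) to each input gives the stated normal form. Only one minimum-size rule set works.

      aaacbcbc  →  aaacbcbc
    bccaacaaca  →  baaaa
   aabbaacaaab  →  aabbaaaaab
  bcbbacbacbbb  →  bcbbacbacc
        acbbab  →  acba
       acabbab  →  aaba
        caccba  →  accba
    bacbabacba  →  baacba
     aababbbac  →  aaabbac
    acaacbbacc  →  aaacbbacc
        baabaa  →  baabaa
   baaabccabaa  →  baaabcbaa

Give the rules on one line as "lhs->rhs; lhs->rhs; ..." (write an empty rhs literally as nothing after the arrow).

bab->ca; bbb->c; ca->a; cca->c

  | aaacbcbc
  | bccaacaaca => bcacaaca => bacaaca => baaaca => baaaa
  | aabbaacaaab => aabbaaaaab
  | bcbbacbacbbb => bcbbacbacc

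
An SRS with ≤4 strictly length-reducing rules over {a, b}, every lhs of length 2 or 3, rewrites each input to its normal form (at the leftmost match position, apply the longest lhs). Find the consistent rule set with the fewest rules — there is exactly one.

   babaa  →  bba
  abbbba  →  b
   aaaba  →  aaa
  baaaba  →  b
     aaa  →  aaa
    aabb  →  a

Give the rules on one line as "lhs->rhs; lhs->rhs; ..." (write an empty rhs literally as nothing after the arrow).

  | babaa => bba
  | abbbba => abbba => abba => aba => b
  | aaaba => aaa
  | baaaba => aba => b

aab->a; ab->a; aba->b; baa->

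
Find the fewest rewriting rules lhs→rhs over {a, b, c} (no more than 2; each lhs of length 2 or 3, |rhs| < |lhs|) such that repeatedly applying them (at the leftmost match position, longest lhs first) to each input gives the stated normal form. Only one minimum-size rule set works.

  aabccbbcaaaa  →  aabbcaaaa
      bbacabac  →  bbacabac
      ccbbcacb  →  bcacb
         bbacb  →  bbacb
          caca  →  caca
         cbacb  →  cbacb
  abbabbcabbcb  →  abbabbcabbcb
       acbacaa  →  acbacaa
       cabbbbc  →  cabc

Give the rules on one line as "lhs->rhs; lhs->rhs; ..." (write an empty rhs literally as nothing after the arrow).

  | aabccbbcaaaa => aabbcaaaa
  | bbacabac
  | ccbbcacb => bcacb
  | bbacb

bbb->; ccb->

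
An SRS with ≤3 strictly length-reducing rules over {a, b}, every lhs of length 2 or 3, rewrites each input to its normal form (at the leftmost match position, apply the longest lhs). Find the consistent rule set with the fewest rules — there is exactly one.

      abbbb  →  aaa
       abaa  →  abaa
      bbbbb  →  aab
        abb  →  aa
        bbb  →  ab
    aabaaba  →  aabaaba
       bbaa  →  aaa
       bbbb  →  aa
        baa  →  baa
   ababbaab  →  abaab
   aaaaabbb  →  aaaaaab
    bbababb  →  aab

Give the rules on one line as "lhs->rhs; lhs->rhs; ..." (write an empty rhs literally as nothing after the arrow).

bab->; bb->a

  | abbbb => aabb => aaa
  | abaa
  | bbbbb => abbb => aab
  | abb => aa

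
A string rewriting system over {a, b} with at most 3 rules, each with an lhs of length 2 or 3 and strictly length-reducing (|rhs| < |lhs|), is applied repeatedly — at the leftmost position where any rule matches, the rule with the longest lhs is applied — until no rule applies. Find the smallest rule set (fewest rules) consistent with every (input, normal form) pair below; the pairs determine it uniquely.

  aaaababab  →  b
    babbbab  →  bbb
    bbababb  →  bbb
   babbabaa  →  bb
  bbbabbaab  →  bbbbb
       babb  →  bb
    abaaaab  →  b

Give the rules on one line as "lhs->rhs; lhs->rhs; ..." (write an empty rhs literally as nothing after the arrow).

aa->; ab->

  | aaaababab => aababab => babab => bab => b
  | babbbab => bbbab => bbb
  | bbababb => bbabb => bbb
  | babbabaa => bbabaa => bbaa => bb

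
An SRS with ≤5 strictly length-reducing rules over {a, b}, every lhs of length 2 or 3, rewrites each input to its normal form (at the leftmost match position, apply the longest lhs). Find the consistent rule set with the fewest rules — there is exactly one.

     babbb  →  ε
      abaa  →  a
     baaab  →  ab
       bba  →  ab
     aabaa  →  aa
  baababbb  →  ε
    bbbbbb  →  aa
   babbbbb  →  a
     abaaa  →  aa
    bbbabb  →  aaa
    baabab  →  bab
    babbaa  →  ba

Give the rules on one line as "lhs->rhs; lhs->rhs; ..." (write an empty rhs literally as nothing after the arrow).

baa->; bb->a; bba->ab; bbb->a

  | babbb => baa => ε
  | abaa => a
  | baaab => ab
  | bba => ab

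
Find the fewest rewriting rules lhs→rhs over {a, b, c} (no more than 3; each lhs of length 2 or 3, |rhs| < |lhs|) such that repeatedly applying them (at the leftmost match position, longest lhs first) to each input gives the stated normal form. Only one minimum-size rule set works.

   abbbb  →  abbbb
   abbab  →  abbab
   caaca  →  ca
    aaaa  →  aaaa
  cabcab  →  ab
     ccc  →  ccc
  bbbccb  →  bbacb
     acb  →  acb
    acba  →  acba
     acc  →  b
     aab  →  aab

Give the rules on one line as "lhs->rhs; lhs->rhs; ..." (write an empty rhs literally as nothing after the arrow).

  | abbbb
  | abbab
  | caaca => ca
  | aaaa

acc->b; bc->a; caa->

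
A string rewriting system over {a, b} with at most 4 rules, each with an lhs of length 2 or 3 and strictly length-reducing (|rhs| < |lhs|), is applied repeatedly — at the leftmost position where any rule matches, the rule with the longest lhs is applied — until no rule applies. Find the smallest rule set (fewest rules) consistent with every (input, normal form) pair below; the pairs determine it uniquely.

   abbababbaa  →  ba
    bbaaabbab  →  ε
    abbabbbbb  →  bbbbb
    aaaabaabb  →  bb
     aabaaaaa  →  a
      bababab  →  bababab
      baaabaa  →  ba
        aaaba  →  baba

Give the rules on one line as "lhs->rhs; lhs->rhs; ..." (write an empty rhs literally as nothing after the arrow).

aa->b; aab->; abb->ba; bba->a

  | abbababbaa => baababbaa => babbaa => bbaaa => aaa => ba
  | bbaaabbab => aaabbab => babbab => bbaab => aab => ε
  | abbabbbbb => baabbbbb => bbbbb
  | aaaabaabb => baabaabb => baabb => bb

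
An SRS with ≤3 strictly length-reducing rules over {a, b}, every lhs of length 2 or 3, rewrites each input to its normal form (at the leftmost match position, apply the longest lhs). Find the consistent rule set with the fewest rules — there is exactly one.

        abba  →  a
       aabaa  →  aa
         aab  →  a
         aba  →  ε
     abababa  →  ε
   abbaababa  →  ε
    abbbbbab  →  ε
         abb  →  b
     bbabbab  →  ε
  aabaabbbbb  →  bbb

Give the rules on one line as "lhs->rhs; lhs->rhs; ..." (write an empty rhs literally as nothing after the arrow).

  | abba => ba => a
  | aabaa => aa
  | aab => a
  | aba => ε

ab->; aba->; ba->a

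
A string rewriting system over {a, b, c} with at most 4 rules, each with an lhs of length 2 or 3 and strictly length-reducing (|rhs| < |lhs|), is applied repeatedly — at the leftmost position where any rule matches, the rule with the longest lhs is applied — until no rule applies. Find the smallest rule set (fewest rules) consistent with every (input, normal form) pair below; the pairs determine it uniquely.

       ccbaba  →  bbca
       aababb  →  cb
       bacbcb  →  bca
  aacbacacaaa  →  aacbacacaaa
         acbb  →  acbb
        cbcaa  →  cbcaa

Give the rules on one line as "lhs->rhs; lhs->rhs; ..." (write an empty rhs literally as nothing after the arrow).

ab->c; bcb->ca; cc->b

  | ccbaba => bbaba => bbca
  | aababb => acabb => accb => abb => cb
  | bacbcb => bacca => baba => bca
  | aacbacacaaa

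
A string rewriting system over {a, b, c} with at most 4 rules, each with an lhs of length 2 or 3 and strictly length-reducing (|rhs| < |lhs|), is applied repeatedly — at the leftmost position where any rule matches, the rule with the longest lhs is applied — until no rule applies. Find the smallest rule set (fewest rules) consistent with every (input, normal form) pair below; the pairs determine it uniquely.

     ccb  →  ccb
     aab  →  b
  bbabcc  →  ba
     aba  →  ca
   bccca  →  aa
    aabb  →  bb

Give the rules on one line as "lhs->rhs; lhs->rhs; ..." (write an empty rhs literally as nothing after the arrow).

  | ccb
  | aab => ac => b
  | bbabcc => bbccc => bacc => bbc => ba
  | aba => ca

ab->c; ac->b; bc->a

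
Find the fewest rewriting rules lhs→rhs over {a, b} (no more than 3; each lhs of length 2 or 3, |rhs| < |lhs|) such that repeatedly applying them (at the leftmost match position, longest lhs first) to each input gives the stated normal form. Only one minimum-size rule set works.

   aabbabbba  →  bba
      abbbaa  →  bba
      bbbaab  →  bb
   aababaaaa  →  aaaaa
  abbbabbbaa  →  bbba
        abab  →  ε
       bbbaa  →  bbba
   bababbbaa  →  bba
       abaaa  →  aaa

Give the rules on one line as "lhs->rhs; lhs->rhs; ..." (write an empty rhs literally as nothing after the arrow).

ab->; baa->ba; bab->

  | aabbabbba => ababbba => abbba => bba
  | abbbaa => bbaa => bba
  | bbbaab => bbbab => bb
  | aababaaaa => aabaaaa => aaaaa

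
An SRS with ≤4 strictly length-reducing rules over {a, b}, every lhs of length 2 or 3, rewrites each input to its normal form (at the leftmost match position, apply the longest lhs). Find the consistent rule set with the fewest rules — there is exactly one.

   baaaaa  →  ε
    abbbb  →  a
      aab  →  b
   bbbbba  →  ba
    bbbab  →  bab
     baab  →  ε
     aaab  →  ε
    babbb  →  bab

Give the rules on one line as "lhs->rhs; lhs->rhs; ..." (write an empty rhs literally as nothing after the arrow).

aa->; aaa->b; bb->

  | baaaaa => bbaa => aa => ε
  | abbbb => abb => a
  | aab => b
  | bbbbba => bbba => ba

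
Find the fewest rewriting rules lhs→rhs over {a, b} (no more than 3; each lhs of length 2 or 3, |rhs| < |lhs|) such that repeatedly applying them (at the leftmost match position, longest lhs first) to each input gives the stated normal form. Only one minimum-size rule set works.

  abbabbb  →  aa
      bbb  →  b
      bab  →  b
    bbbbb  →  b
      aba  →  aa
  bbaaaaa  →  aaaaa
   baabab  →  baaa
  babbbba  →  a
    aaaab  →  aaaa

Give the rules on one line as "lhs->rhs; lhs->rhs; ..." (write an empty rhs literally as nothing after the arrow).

ab->a; bab->b; bb->

  | abbabbb => ababbb => aabbb => aabb => aab => aa
  | bbb => b
  | bab => b
  | bbbbb => bbb => b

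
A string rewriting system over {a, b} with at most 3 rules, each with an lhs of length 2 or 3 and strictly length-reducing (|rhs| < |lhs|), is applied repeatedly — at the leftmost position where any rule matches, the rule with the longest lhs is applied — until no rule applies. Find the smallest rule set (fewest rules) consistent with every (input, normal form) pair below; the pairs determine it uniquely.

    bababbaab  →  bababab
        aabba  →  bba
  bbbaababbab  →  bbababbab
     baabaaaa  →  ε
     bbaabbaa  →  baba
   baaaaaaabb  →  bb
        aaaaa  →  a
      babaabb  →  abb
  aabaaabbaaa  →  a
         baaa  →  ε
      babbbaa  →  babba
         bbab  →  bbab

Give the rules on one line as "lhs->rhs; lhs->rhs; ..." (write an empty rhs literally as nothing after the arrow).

  | bababbaab => bababab
  | aabba => bba
  | bbbaababbab => bbababbab
  | baabaaaa => abaaaa => aaaa => aa => ε

aa->; baa->a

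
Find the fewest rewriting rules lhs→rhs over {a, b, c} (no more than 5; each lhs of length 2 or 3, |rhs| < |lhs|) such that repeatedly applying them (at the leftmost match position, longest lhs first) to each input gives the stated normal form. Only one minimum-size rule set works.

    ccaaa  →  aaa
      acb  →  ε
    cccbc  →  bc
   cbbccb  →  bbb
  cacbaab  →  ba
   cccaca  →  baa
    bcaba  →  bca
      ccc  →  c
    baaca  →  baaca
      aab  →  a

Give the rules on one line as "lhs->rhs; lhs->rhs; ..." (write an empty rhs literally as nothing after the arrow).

ab->; cac->ba; cb->b; cc->

  | ccaaa => aaa
  | acb => ab => ε
  | cccbc => cbc => bc
  | cbbccb => bbccb => bbb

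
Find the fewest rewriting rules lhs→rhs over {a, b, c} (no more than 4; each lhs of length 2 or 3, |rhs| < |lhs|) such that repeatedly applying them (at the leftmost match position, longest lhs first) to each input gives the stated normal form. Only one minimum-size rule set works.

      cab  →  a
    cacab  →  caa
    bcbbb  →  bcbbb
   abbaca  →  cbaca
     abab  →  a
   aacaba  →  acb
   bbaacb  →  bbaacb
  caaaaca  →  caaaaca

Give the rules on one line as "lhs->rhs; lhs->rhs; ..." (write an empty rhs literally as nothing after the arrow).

ab->c; cc->a; cca->bb

  | cab => cc => a
  | cacab => cacc => caa
  | bcbbb
  | abbaca => cbaca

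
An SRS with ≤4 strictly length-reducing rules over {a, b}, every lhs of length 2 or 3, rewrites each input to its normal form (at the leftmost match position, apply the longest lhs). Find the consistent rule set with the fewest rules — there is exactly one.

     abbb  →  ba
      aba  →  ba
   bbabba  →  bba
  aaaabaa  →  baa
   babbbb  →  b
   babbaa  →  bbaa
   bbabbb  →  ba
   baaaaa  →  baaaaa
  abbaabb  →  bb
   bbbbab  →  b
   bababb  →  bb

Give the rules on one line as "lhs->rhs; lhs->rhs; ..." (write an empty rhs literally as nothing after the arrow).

  | abbb => bbb => ba
  | aba => ba
  | bbabba => babba => abba => bba
  | aaaabaa => aaabaa => aabaa => abaa => baa

ab->b; bab->ab; bbb->ba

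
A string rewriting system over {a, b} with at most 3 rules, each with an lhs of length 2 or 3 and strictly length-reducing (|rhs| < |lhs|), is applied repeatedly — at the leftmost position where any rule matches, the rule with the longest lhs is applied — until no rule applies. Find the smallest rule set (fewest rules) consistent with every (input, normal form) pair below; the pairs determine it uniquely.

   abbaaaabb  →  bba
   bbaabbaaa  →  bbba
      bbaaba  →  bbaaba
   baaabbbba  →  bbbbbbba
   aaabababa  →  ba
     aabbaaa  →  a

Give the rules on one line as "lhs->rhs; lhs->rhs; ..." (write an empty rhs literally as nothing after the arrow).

  | abbaaaabb => baaaaabb => bbbaabb => bbbaba => bba
  | bbaabbaaa => bbabaaaa => baaaa => bbba
  | bbaaba
  | baaabbbba => bbbbbbba

aaa->bb; abb->ba; bab->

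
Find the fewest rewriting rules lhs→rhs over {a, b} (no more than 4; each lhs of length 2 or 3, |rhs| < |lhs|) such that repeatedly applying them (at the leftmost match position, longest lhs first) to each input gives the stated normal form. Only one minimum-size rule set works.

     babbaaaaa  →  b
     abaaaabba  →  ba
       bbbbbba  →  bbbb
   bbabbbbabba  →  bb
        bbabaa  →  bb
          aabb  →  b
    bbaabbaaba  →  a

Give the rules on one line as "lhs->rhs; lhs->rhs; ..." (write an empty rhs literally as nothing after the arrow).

aa->b; aab->; bba->

  | babbaaaaa => baaaaa => bbaaa => aa => b
  | abaaaabba => abbaabba => aabba => ba
  | bbbbbba => bbbb
  | bbabbbbabba => bbbbabba => bbbba => bb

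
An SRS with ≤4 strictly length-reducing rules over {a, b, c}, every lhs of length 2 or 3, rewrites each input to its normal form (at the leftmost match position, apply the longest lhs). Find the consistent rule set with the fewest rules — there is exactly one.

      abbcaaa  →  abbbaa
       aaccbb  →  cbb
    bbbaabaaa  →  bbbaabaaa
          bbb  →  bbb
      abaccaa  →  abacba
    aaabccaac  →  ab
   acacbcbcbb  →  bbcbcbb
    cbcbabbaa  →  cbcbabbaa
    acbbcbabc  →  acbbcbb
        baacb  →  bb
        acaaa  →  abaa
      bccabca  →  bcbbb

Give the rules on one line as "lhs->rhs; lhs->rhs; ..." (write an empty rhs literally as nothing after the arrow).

  | abbcaaa => abbbaa
  | aaccbb => cbb
  | bbbaabaaa
  | bbb

aac->; abc->b; ca->b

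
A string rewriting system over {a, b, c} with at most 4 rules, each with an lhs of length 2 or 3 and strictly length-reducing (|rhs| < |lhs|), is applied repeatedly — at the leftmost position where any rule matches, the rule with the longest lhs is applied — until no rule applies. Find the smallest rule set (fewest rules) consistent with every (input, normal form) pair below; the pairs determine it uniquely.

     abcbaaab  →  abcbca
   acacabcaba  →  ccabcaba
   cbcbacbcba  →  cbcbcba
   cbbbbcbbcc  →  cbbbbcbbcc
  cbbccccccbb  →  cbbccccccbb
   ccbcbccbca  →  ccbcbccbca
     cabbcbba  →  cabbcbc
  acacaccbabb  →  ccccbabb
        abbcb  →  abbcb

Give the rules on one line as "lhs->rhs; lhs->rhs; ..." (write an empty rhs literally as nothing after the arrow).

aab->ca; ac->c; acb->; bba->bc

  | abcbaaab => abcbaca => abcbca
  | acacabcaba => cacabcaba => ccabcaba
  | cbcbacbcba => cbcbcba
  | cbbbbcbbcc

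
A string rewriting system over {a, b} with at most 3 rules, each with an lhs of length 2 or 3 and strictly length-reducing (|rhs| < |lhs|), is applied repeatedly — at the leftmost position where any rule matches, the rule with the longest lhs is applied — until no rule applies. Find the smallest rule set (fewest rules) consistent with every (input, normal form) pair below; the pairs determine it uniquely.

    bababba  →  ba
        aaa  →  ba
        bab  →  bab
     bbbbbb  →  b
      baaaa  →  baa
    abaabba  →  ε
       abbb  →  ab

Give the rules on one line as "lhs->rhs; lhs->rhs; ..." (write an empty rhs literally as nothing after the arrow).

  | bababba => bbba => bba => ba
  | aaa => ba
  | bab
  | bbbbbb => bbbbb => bbbb => bbb => bb => b

aaa->ba; aba->; bb->b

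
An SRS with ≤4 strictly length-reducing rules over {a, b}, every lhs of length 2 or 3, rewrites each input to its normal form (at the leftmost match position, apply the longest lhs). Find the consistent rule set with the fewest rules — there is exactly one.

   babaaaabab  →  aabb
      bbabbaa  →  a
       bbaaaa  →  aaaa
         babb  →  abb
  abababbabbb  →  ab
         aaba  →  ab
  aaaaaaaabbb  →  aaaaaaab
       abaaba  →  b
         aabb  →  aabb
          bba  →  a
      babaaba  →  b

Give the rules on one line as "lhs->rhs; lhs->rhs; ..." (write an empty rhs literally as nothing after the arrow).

  | babaaaabab => abaaaabab => baaabab => aaabab => aabb
  | bbabbaa => babbaa => abbaa => abaa => ba => a
  | bbaaaa => baaaa => aaaa
  | babb => abb

aba->b; ba->a; bbb->ba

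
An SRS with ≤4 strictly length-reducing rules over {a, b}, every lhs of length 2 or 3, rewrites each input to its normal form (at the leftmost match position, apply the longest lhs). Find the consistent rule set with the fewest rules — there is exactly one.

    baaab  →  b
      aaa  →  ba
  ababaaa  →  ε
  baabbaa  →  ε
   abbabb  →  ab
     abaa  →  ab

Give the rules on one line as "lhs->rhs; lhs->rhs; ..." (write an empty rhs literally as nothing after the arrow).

aa->; aaa->ba; bab->a; bba->aa

  | baaab => bbab => aab => b
  | aaa => ba
  | ababaaa => aaaaa => baaa => bba => aa => ε
  | baabbaa => bbbaa => baaa => bba => aa => ε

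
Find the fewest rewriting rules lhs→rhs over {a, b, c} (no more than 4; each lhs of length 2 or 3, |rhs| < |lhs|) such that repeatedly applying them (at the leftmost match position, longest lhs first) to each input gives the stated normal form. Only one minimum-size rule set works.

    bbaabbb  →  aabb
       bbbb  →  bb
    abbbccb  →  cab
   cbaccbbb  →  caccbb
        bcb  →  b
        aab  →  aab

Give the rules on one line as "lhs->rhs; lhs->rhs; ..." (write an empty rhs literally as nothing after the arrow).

abc->ca; ba->a; bbb->bb; bc->

  | bbaabbb => baabbb => aabbb => aabb
  | bbbb => bbb => bb
  | abbbccb => abbccb => abcb => cab
  | cbaccbbb => caccbbb => caccbb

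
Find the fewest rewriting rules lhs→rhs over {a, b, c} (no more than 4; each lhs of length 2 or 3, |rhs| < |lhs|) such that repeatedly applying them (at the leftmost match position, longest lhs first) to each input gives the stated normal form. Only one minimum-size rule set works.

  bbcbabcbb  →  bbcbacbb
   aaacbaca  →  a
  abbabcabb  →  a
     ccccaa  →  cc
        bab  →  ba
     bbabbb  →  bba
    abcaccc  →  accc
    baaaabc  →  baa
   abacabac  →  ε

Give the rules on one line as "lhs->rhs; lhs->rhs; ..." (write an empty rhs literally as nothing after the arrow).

aac->; ab->a; ca->

  | bbcbabcbb => bbcbacbb
  | aaacbaca => abaca => aaca => a
  | abbabcabb => ababcabb => aabcabb => aacabb => abb => ab => a
  | ccccaa => ccca => cc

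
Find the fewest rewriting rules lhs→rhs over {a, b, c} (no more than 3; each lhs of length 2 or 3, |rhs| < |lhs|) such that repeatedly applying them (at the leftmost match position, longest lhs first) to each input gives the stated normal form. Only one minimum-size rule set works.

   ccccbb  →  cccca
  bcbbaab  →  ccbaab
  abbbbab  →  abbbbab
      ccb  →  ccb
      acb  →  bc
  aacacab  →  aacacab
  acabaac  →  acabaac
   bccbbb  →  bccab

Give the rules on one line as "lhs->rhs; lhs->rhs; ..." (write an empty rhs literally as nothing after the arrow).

  | ccccbb => cccca
  | bcbbaab => ccbaab
  | abbbbab
  | ccb

acb->bc; bcb->cc; cbb->ca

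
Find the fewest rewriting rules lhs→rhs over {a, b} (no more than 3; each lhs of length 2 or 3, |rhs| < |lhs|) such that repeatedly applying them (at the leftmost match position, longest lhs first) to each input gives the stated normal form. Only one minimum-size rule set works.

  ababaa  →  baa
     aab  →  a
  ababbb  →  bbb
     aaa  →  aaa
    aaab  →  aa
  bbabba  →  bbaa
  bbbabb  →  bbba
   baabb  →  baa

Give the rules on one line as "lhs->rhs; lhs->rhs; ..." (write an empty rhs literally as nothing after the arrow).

  | ababaa => baa
  | aab => a
  | ababbb => bbb
  | aaa

ab->; aba->; abb->a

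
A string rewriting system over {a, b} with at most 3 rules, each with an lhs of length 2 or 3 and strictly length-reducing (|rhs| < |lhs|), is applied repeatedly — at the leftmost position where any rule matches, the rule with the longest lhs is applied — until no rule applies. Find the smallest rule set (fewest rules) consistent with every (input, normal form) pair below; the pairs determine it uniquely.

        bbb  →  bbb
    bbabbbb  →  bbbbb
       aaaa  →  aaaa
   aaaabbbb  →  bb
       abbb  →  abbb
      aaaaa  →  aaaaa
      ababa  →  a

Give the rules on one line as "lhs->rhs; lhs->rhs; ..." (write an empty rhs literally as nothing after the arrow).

  | bbb
  | bbabbbb => bbbbb
  | aaaa
  | aaaabbbb => aabbb => bb

aab->; ba->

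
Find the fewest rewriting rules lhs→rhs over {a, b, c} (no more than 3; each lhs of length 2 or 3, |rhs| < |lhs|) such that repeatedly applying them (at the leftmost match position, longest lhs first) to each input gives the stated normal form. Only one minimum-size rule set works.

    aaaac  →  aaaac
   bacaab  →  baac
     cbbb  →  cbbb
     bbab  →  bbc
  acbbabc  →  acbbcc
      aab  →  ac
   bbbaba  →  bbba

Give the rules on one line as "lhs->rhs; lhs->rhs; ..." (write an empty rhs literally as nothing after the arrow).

ab->c; ca->a

  | aaaac
  | bacaab => baaab => baac
  | cbbb
  | bbab => bbc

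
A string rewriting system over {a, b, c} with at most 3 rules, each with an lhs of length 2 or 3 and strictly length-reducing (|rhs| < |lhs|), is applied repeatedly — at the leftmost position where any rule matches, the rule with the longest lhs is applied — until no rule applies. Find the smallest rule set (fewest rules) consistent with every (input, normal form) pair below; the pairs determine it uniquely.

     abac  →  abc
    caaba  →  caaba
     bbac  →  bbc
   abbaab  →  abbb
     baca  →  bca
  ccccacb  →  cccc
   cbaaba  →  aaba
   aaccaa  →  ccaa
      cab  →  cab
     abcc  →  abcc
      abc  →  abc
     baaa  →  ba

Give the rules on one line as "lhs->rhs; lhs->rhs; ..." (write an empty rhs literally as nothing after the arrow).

ac->c; baa->b; cb->

  | abac => abc
  | caaba
  | bbac => bbc
  | abbaab => abbb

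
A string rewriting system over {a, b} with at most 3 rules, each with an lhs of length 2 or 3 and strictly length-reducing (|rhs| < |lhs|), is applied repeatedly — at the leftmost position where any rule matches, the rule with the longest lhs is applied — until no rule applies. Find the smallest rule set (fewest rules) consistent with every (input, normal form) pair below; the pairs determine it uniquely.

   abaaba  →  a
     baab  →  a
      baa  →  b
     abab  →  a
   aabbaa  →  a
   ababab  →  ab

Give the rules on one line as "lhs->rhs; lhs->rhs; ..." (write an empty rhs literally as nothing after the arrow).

aa->a; ba->b; bb->a

  | abaaba => ababa => abba => aaa => aa => a
  | baab => bab => bb => a
  | baa => ba => b
  | abab => abb => aa => a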